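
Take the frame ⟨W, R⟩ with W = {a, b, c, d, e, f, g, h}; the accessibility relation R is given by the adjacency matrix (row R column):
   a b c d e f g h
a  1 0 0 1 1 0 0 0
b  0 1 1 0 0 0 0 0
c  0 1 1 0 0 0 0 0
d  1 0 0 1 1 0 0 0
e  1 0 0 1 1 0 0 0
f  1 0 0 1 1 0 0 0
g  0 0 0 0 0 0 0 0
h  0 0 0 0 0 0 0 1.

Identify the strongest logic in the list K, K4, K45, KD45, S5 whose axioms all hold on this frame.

K45

Transitive (axiom 4): yes — every two-step R-path is closed by a direct edge.
Euclidean (axiom 5): yes — any two successors of a common world are R-related.
Serial (axiom D): no — g has no R-successor.
Reflexive (axiom T): no — f is not related to itself.
So F validates K, K4, K45; KD45 would additionally require R to be serial. The strongest is K45.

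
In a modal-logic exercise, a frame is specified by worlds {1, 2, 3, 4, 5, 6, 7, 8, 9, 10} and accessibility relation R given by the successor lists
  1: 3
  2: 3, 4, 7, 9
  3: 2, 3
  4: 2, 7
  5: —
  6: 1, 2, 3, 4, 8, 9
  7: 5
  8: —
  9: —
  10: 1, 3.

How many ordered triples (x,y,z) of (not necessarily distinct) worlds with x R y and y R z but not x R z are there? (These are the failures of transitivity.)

14

Enumerating: (1,3,2), (10,3,2), (2,3,2), (2,4,2), (2,7,5), (3,2,4), (3,2,7), (3,2,9), (4,2,3), (4,2,4), (4,2,9), (4,7,5), (6,2,7), (6,4,7).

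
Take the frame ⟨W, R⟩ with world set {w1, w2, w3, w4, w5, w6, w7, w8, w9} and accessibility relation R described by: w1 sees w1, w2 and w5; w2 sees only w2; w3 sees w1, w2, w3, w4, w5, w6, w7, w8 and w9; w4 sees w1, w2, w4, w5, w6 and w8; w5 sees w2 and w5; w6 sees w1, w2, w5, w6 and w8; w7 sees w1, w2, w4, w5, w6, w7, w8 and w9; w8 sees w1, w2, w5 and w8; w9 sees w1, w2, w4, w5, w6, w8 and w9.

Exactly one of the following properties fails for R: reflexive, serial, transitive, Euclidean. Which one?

Euclidean

Reflexive: yes — every world is R-related to itself.
Serial: yes — every world has a successor (e.g. w1 R w1).
Transitive: yes — every two-step R-path is closed by a direct edge.
Euclidean: no — w1 R w2 and w1 R w5, but not w2 R w5.
Only Euclidean fails.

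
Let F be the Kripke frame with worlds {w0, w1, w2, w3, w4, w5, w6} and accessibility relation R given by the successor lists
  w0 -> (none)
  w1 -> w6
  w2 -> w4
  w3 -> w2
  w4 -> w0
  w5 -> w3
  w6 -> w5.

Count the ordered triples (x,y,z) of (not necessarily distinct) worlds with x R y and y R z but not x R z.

5

Enumerating: (w1,w6,w5), (w2,w4,w0), (w3,w2,w4), (w5,w3,w2), (w6,w5,w3).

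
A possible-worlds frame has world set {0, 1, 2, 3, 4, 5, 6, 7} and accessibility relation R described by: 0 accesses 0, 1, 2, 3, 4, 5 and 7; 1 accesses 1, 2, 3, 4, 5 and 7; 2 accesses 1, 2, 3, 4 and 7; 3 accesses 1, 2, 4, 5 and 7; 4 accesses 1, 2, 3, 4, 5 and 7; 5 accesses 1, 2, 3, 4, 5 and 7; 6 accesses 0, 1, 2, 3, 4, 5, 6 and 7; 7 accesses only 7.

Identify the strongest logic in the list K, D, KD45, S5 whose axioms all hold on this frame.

D

Serial (axiom D): yes — every world has a successor (e.g. 0 R 0).
Euclidean (axiom 5): no — 0 R 2 and 0 R 5, but not 2 R 5.
Transitive (axiom 4): no — 2 R 1 and 1 R 5, but not 2 R 5.
Reflexive (axiom T): no — 3 is not related to itself.
So F validates K, D; KD45 would additionally require R to be Euclidean and transitive. The strongest is D.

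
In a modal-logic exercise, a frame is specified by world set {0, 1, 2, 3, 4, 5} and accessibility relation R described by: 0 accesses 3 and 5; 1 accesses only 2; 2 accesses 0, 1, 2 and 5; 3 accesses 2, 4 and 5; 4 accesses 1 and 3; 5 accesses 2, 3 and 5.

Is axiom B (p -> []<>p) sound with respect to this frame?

No

The schema B characterises exactly the symmetric frames.
Symmetric: no — 0 R 3 but not 3 R 0.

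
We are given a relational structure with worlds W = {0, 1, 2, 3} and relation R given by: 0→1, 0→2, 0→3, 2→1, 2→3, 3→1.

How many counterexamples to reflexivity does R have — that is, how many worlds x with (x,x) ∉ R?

4

Enumerating: 0, 1, 2, 3.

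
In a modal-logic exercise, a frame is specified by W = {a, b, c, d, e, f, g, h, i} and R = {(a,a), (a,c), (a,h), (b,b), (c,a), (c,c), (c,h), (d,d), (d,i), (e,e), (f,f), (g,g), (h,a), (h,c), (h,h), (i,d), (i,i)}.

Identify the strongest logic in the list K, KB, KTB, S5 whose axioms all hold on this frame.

S5

Symmetric (axiom B): yes — every pair in R has its reverse in R.
Reflexive (axiom T): yes — every world is R-related to itself.
Euclidean (axiom 5): yes — any two successors of a common world are R-related.
So F validates K, KB, KTB, S5. The strongest is S5.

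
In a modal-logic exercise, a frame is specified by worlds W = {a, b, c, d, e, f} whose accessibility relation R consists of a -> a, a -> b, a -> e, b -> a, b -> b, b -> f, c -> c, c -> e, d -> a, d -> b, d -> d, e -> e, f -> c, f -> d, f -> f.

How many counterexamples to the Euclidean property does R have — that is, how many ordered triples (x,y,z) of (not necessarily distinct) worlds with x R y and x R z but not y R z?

13

Enumerating: (a,b,e), (a,e,a), (a,e,b), (b,a,f), (b,f,a), (b,f,b), (c,e,c), (d,a,d), (d,b,d), (f,c,d), (f,c,f), (f,d,c), (f,d,f).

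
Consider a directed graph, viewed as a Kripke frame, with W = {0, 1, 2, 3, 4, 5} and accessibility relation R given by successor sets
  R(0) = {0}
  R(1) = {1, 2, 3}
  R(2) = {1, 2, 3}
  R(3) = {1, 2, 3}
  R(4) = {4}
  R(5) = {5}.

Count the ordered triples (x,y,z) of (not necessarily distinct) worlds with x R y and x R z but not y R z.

R is Euclidean; there are no such tuples.

0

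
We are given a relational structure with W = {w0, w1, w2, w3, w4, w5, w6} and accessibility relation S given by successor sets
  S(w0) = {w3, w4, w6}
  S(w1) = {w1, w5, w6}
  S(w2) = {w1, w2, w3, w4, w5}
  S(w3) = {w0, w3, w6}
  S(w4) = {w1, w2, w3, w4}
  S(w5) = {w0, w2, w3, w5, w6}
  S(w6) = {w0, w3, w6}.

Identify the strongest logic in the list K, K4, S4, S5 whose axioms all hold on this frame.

K

Transitive (axiom 4): no — w0 S w4 and w4 S w1, but not w0 S w1.
Reflexive (axiom T): no — w0 is not related to itself.
Euclidean (axiom 5): no — w0 S w3 and w0 S w4, but not w3 S w4.
So F validates K; K4 would additionally require S to be transitive. The strongest is K.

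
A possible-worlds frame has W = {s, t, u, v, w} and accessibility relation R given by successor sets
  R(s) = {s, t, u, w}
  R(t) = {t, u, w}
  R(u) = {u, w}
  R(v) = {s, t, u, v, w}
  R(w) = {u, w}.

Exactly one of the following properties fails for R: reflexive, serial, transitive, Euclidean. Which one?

Reflexive: yes — every world is R-related to itself.
Serial: yes — every world has a successor (e.g. s R s).
Transitive: yes — every two-step R-path is closed by a direct edge.
Euclidean: no — s R u and s R t, but not u R t.
Only Euclidean fails.

Euclidean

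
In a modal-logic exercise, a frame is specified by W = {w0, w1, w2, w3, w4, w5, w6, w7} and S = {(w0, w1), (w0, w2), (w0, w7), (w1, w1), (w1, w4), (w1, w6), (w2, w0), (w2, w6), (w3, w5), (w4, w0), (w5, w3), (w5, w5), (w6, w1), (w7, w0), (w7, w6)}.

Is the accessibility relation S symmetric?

No

Symmetric: no — w0 S w1 but not w1 S w0.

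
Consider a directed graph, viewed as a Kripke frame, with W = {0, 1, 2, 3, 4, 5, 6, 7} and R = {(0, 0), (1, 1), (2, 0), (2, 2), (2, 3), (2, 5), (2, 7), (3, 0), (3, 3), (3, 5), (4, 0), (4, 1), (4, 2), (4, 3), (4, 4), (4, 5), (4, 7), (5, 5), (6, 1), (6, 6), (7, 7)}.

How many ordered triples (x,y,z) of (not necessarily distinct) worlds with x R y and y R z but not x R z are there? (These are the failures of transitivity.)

R is transitive; there are no such tuples.

0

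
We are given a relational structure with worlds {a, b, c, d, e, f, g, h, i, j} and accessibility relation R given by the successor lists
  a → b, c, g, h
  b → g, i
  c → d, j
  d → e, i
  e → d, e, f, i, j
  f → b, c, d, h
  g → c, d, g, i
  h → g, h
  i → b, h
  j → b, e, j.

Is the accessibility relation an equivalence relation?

No

Reflexive: no — a is not related to itself.
Symmetric: no — a R b but not b R a.
Transitive: no — a R b and b R i, but not a R i.
So R is not an equivalence relation.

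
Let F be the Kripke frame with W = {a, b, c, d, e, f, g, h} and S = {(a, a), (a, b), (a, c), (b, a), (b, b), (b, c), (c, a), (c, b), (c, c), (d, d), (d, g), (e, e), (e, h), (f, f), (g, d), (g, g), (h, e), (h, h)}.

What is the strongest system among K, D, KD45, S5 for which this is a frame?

S5

Serial (axiom D): yes — every world has a successor (e.g. a S a).
Euclidean (axiom 5): yes — any two successors of a common world are S-related.
Transitive (axiom 4): yes — every two-step S-path is closed by a direct edge.
Reflexive (axiom T): yes — every world is S-related to itself.
So F validates K, D, KD45, S5. The strongest is S5.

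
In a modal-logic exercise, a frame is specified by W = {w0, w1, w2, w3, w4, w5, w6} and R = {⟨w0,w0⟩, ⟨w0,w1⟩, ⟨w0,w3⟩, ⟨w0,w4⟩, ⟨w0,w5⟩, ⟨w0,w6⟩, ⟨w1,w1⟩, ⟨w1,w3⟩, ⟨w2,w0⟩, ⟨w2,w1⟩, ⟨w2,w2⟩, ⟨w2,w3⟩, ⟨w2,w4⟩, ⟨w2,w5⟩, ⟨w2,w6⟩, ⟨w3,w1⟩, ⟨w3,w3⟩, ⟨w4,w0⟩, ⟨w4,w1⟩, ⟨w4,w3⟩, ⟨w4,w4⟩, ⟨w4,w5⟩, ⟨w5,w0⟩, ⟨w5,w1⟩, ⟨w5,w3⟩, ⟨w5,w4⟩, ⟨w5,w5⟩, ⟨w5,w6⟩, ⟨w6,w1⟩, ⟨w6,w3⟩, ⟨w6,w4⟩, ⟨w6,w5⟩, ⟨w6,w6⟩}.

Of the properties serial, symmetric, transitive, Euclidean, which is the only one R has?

serial

Serial: yes — every world has a successor (e.g. w0 R w0).
Symmetric: no — w0 R w1 but not w1 R w0.
Transitive: no — w4 R w0 and w0 R w6, but not w4 R w6.
Euclidean: no — w0 R w1 and w0 R w4, but not w1 R w4.
Only serial holds.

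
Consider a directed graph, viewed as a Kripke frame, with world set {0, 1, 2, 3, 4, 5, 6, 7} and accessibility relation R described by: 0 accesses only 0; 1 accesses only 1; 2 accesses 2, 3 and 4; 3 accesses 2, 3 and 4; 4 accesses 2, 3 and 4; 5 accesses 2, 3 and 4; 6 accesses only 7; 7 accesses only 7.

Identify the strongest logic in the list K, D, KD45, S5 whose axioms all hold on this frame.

KD45

Serial (axiom D): yes — every world has a successor (e.g. 0 R 0).
Euclidean (axiom 5): yes — any two successors of a common world are R-related.
Transitive (axiom 4): yes — every two-step R-path is closed by a direct edge.
Reflexive (axiom T): no — 5 is not related to itself.
So F validates K, D, KD45; S5 would additionally require R to be reflexive. The strongest is KD45.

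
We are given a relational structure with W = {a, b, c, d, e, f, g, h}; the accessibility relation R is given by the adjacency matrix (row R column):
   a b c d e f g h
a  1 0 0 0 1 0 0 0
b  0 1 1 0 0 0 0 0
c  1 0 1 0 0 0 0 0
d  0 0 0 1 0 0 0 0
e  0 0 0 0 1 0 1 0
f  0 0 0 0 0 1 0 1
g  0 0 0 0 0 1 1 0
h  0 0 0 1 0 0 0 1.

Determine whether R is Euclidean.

No

Euclidean: no — a R e and a R a, but not e R a.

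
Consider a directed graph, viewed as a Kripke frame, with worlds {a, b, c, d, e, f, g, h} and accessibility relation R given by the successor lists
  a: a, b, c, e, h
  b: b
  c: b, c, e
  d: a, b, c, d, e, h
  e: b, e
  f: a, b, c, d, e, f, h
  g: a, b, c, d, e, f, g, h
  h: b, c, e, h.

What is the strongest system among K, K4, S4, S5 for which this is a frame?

Transitive (axiom 4): yes — every two-step R-path is closed by a direct edge.
Reflexive (axiom T): yes — every world is R-related to itself.
Euclidean (axiom 5): no — a R b and a R c, but not b R c.
So F validates K, K4, S4; S5 would additionally require R to be Euclidean. The strongest is S4.

S4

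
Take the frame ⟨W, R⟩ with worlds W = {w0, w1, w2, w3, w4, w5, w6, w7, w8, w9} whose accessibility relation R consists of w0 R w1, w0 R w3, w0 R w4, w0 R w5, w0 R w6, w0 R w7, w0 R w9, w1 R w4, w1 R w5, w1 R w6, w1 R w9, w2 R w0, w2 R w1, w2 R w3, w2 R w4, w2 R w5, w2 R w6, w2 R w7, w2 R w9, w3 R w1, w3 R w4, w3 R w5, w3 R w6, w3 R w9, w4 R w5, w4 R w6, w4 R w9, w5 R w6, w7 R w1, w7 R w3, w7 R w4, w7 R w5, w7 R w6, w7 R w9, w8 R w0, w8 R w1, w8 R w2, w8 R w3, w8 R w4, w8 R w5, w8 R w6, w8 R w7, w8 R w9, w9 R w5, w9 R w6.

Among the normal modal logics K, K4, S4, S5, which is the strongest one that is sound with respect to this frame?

K4

Transitive (axiom 4): yes — every two-step R-path is closed by a direct edge.
Reflexive (axiom T): no — w0 is not related to itself.
Euclidean (axiom 5): no — w0 R w1 and w0 R w3, but not w1 R w3.
So F validates K, K4; S4 would additionally require R to be reflexive. The strongest is K4.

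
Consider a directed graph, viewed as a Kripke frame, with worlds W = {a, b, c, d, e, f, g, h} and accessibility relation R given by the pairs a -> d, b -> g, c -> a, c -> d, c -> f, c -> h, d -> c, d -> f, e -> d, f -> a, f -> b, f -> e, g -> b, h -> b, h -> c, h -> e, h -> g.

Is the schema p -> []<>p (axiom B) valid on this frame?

The schema B characterises exactly the symmetric frames.
Symmetric: no — a R d but not d R a.

No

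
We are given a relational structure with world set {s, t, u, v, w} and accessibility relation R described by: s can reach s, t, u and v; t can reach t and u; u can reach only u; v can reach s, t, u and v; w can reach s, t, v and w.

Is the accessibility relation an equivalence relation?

Reflexive: yes — every world is R-related to itself.
Symmetric: no — s R t but not t R s.
Transitive: no — w R s and s R u, but not w R u.
So R is not an equivalence relation.

No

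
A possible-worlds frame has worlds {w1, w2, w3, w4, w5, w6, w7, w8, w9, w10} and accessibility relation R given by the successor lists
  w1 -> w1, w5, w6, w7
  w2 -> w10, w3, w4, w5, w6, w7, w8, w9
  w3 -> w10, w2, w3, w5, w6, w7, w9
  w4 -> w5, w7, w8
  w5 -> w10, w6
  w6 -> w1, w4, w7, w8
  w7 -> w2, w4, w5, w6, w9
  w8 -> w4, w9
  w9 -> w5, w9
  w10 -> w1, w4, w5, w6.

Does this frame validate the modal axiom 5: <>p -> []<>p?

The schema 5 characterises exactly the Euclidean frames.
Euclidean: no — w1 R w5 and w1 R w7, but not w5 R w7.

No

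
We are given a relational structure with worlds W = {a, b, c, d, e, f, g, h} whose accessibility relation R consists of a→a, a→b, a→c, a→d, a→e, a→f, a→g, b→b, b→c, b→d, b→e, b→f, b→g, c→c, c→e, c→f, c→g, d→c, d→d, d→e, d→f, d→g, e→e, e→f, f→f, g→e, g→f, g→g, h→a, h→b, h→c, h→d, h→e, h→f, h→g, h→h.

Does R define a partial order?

Reflexive: yes — every world is R-related to itself.
Transitive: yes — every two-step R-path is closed by a direct edge.
Antisymmetric: yes — no distinct pair is related both ways.
So R is a partial order.

Yes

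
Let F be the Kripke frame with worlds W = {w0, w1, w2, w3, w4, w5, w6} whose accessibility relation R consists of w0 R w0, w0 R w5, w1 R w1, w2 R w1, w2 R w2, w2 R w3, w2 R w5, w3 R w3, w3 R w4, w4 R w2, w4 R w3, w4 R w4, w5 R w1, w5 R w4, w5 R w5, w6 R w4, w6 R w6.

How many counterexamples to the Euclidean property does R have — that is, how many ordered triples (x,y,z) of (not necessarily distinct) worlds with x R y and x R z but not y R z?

16

Enumerating: (w0,w5,w0), (w2,w1,w2), (w2,w1,w3), (w2,w1,w5), (w2,w3,w1), (w2,w3,w2), (w2,w3,w5), (w2,w5,w2), (w2,w5,w3), (w4,w2,w4), (w4,w3,w2), (w5,w1,w4), (w5,w1,w5), (w5,w4,w1), (w5,w4,w5), (w6,w4,w6).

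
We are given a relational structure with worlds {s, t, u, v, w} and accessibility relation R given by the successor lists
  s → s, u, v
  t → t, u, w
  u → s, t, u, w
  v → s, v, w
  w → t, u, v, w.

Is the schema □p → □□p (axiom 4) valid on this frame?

By correspondence theory, 4 is valid on a frame iff R is transitive.
Transitive: no — s R u and u R t, but not s R t.

No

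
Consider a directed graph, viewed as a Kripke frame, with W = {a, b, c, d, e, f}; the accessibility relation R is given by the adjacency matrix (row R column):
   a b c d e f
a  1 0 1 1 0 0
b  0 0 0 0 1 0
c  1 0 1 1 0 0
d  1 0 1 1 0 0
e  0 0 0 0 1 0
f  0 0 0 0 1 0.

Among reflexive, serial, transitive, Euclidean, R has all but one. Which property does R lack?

Reflexive: no — b is not related to itself.
Serial: yes — every world has a successor (e.g. a R a).
Transitive: yes — every two-step R-path is closed by a direct edge.
Euclidean: yes — any two successors of a common world are R-related.
Only reflexive fails.

reflexive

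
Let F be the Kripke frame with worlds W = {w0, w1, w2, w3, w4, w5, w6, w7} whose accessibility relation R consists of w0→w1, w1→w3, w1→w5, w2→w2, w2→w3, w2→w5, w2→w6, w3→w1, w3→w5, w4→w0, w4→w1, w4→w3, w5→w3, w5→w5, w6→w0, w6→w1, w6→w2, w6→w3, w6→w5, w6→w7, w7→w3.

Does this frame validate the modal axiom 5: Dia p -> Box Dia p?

By correspondence theory, 5 is valid on a frame iff R is Euclidean.
Euclidean: no — w2 R w3 and w2 R w6, but not w3 R w6.

No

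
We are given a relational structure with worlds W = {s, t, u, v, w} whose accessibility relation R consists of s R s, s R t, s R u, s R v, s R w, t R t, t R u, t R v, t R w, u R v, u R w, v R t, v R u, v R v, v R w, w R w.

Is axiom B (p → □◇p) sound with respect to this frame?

No

Axiom B corresponds to the accessibility relation being symmetric.
Symmetric: no — s R t but not t R s.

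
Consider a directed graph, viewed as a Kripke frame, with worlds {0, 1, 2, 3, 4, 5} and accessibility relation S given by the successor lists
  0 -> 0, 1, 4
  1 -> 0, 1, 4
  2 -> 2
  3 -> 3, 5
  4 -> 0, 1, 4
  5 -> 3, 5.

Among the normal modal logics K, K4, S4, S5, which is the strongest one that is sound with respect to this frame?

Transitive (axiom 4): yes — every two-step S-path is closed by a direct edge.
Reflexive (axiom T): yes — every world is S-related to itself.
Euclidean (axiom 5): yes — any two successors of a common world are S-related.
So F validates K, K4, S4, S5. The strongest is S5.

S5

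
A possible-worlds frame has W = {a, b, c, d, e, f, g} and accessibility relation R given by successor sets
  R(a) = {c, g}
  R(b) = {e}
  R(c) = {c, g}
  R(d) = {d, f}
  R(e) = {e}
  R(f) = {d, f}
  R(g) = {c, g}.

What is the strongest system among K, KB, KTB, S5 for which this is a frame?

Symmetric (axiom B): no — a R c but not c R a.
Reflexive (axiom T): no — a is not related to itself.
Euclidean (axiom 5): yes — any two successors of a common world are R-related.
So F validates K; KB would additionally require R to be symmetric. The strongest is K.

K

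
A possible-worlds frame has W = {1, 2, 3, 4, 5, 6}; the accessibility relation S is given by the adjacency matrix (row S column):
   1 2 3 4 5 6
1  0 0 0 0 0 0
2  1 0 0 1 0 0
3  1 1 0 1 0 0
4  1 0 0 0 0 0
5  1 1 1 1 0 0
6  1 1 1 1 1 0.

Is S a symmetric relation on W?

Symmetric: no — 2 S 1 but not 1 S 2.

No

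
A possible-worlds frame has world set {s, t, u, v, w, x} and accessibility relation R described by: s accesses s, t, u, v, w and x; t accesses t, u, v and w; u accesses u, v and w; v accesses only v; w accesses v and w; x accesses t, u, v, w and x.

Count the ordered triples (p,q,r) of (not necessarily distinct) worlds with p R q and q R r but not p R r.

R is transitive; there are no such tuples.

0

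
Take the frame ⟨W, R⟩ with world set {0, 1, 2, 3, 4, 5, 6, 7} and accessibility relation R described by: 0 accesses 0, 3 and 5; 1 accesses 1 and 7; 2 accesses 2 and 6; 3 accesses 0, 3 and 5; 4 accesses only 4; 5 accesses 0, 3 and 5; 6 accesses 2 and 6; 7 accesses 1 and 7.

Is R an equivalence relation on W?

Reflexive: yes — every world is R-related to itself.
Symmetric: yes — every pair in R has its reverse in R.
Transitive: yes — every two-step R-path is closed by a direct edge.
So R is an equivalence relation.

Yes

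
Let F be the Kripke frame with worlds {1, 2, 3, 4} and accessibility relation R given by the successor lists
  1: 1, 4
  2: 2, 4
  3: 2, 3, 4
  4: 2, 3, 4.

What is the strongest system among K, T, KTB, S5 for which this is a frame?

T

Reflexive (axiom T): yes — every world is R-related to itself.
Symmetric (axiom B): no — 1 R 4 but not 4 R 1.
Euclidean (axiom 5): no — 4 R 2 and 4 R 3, but not 2 R 3.
So F validates K, T; KTB would additionally require R to be symmetric. The strongest is T.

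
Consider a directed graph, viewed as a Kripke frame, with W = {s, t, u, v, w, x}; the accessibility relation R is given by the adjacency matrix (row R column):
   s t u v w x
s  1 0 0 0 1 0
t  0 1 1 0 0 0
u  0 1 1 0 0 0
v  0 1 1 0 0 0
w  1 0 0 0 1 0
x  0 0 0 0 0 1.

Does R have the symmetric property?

No

Symmetric: no — v R t but not t R v.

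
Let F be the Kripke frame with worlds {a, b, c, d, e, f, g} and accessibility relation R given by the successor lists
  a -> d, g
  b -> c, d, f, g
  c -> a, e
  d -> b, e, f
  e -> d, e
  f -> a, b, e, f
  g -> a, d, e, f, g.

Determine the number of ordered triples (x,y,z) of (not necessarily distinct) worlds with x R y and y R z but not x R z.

Enumerating: (a,d,b), (a,d,e), (a,d,f), (a,g,a), (a,g,e), (a,g,f), (b,c,a), (b,c,e), (b,d,b), (b,d,e), (b,f,a), (b,f,b), … and 21 more.
Total: 33.

33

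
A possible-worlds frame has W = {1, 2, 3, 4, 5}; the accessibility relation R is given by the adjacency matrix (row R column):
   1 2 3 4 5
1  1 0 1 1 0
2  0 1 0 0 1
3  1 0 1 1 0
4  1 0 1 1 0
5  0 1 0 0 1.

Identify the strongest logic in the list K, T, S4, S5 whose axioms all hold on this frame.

Reflexive (axiom T): yes — every world is R-related to itself.
Transitive (axiom 4): yes — every two-step R-path is closed by a direct edge.
Euclidean (axiom 5): yes — any two successors of a common world are R-related.
So F validates K, T, S4, S5. The strongest is S5.

S5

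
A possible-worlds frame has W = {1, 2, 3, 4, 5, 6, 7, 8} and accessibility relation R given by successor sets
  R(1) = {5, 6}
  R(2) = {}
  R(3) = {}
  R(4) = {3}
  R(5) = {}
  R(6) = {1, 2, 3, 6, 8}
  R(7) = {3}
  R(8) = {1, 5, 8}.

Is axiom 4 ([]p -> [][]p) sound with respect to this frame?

No

The schema 4 characterises exactly the transitive frames.
Transitive: no — 1 R 6 and 6 R 2, but not 1 R 2.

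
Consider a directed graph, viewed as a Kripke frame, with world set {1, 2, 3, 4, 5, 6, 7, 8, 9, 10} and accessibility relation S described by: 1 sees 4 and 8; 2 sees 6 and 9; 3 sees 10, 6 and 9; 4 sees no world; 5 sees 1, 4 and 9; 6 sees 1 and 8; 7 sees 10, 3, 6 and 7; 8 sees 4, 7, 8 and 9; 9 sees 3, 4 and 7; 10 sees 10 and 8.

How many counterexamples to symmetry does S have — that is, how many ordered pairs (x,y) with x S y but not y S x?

Enumerating: (1,4), (1,8), (10,8), (2,6), (2,9), (3,10), (3,6), (5,1), (5,4), (5,9), (6,1), (6,8), … and 8 more.
Total: 20.

20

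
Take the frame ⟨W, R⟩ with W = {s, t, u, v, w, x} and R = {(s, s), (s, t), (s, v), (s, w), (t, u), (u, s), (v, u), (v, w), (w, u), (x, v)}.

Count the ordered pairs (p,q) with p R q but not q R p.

Enumerating: (s,t), (s,v), (s,w), (t,u), (u,s), (v,u), (v,w), (w,u), (x,v).

9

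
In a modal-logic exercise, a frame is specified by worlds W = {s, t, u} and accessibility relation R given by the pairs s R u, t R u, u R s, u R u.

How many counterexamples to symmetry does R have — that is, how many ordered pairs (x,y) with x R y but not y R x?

Enumerating: (t,u).

1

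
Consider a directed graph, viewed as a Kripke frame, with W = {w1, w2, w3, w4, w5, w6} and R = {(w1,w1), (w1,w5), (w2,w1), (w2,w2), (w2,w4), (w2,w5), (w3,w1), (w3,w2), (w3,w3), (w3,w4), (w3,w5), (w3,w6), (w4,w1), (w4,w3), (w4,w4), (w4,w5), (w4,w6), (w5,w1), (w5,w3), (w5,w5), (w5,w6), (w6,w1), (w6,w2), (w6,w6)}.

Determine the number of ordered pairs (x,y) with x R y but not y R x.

Enumerating: (w2,w1), (w2,w4), (w2,w5), (w3,w1), (w3,w2), (w3,w6), (w4,w1), (w4,w5), (w4,w6), (w5,w6), (w6,w1), (w6,w2).

12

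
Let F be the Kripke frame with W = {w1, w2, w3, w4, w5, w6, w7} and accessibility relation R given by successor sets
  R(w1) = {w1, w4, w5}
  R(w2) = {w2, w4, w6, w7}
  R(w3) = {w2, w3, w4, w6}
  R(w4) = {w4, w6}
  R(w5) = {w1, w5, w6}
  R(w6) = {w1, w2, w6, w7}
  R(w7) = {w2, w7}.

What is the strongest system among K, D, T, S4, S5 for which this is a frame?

Serial (axiom D): yes — every world has a successor (e.g. w1 R w1).
Reflexive (axiom T): yes — every world is R-related to itself.
Transitive (axiom 4): no — w1 R w4 and w4 R w6, but not w1 R w6.
Euclidean (axiom 5): no — w1 R w4 and w1 R w5, but not w4 R w5.
So F validates K, D, T; S4 would additionally require R to be transitive. The strongest is T.

T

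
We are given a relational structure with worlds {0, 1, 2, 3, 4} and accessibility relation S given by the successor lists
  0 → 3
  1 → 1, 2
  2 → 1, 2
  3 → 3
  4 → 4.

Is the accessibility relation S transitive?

Yes

Transitive: yes — every two-step S-path is closed by a direct edge.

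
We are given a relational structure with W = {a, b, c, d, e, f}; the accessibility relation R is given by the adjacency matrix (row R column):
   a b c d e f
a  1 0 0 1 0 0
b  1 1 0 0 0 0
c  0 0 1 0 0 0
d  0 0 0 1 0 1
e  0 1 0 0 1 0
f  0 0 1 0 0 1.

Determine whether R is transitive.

Transitive: no — a R d and d R f, but not a R f.

No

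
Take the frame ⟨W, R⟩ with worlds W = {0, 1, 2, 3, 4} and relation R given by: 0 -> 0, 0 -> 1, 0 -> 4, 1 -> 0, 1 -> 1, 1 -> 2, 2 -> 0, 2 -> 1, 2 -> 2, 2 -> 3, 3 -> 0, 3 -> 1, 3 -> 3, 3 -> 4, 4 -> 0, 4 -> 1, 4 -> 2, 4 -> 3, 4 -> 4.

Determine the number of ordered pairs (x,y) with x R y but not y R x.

Enumerating: (2,0), (2,3), (3,0), (3,1), (4,1), (4,2).

6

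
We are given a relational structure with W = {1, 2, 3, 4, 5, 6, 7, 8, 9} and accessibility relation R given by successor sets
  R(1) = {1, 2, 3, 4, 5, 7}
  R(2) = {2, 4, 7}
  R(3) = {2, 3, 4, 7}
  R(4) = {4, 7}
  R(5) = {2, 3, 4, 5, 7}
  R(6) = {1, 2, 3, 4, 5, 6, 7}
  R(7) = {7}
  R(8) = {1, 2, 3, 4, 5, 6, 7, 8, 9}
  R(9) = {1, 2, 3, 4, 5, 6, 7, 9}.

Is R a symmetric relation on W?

No

Symmetric: no — 1 R 2 but not 2 R 1.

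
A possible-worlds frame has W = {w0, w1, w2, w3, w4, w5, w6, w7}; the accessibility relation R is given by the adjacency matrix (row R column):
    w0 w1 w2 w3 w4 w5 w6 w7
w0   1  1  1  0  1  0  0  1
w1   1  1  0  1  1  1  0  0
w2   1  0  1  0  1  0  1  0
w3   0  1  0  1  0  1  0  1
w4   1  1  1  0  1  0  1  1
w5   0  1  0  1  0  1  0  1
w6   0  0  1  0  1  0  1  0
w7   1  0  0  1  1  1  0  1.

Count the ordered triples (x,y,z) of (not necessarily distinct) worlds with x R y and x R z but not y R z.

40

Enumerating: (w0,w1,w2), (w0,w1,w7), (w0,w2,w1), (w0,w2,w7), (w0,w7,w1), (w0,w7,w2), (w1,w0,w3), (w1,w0,w5), (w1,w3,w0), (w1,w3,w4), (w1,w4,w3), (w1,w4,w5), … and 28 more.
Total: 40.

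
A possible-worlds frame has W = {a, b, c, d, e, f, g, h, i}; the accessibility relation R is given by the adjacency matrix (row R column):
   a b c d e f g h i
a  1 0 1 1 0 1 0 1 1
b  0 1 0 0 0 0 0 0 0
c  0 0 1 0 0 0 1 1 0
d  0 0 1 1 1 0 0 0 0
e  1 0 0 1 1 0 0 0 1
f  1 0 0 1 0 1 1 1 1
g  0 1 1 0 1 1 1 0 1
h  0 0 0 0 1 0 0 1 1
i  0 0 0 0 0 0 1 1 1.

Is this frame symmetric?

No

Symmetric: no — a R c but not c R a.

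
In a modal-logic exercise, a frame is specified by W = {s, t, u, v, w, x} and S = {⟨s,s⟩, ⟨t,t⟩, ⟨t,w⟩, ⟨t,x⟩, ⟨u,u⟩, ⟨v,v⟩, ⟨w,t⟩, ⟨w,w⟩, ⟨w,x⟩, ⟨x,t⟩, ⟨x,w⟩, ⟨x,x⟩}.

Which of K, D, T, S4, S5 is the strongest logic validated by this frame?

S5

Serial (axiom D): yes — every world has a successor (e.g. s S s).
Reflexive (axiom T): yes — every world is S-related to itself.
Transitive (axiom 4): yes — every two-step S-path is closed by a direct edge.
Euclidean (axiom 5): yes — any two successors of a common world are S-related.
So F validates K, D, T, S4, S5. The strongest is S5.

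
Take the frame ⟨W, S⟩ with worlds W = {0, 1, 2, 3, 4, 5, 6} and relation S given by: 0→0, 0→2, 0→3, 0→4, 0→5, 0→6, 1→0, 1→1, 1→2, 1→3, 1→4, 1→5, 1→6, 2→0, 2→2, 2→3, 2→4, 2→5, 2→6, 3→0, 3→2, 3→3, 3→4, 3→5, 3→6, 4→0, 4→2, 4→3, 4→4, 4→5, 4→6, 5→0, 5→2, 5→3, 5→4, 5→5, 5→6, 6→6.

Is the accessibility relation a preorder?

Yes

Reflexive: yes — every world is S-related to itself.
Transitive: yes — every two-step S-path is closed by a direct edge.
So S is a preorder.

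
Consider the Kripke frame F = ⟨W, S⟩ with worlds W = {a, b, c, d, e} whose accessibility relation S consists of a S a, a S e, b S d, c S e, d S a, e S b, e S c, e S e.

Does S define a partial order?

No

Reflexive: no — b is not related to itself.
Transitive: no — a S e and e S b, but not a S b.
Antisymmetric: no — c S e and e S c with c ≠ e.
So S is not a partial order.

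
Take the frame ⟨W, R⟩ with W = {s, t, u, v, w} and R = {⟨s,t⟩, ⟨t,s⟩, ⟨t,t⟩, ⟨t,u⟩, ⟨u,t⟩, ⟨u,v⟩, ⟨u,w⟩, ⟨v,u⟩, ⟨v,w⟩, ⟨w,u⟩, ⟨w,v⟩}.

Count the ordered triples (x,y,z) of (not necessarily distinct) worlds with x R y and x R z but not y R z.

14

Enumerating: (t,s,s), (t,s,u), (t,u,s), (t,u,u), (u,t,v), (u,t,w), (u,v,t), (u,v,v), (u,w,t), (u,w,w), (v,u,u), (v,w,w), (w,u,u), (w,v,v).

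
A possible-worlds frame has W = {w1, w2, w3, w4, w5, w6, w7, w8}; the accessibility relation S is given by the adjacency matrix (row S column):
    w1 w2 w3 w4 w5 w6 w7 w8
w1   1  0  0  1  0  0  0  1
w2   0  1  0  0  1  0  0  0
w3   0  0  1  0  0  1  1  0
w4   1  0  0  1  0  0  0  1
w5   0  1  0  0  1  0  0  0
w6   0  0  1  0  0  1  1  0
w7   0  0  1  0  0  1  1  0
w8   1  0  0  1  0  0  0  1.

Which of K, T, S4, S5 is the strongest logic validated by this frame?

Reflexive (axiom T): yes — every world is S-related to itself.
Transitive (axiom 4): yes — every two-step S-path is closed by a direct edge.
Euclidean (axiom 5): yes — any two successors of a common world are S-related.
So F validates K, T, S4, S5. The strongest is S5.

S5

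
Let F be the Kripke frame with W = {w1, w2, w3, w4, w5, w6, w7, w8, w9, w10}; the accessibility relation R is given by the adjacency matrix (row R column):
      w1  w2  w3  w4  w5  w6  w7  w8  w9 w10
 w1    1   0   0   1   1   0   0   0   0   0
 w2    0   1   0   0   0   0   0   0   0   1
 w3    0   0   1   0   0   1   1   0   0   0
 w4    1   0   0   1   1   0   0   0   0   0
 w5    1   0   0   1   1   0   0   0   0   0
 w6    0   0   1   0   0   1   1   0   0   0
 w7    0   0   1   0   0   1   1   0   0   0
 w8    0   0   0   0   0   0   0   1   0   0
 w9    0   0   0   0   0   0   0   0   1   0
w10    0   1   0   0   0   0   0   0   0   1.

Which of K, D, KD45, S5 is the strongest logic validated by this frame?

S5

Serial (axiom D): yes — every world has a successor (e.g. w1 R w1).
Euclidean (axiom 5): yes — any two successors of a common world are R-related.
Transitive (axiom 4): yes — every two-step R-path is closed by a direct edge.
Reflexive (axiom T): yes — every world is R-related to itself.
So F validates K, D, KD45, S5. The strongest is S5.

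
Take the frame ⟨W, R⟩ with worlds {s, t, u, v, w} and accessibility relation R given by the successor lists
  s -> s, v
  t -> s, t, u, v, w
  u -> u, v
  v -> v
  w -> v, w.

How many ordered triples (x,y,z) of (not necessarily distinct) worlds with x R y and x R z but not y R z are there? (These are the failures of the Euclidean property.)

16

Enumerating: (s,v,s), (t,s,t), (t,s,u), (t,s,w), (t,u,s), (t,u,t), (t,u,w), (t,v,s), (t,v,t), (t,v,u), (t,v,w), (t,w,s), (t,w,t), (t,w,u), (u,v,u), (w,v,w).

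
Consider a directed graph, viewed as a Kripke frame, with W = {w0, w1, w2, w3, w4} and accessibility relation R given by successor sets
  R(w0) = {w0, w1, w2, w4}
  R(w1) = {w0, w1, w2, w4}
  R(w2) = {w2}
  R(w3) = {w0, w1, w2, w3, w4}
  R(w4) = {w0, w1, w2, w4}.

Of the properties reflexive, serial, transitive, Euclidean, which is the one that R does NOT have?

Euclidean

Reflexive: yes — every world is R-related to itself.
Serial: yes — every world has a successor (e.g. w0 R w0).
Transitive: yes — every two-step R-path is closed by a direct edge.
Euclidean: no — w0 R w2 and w0 R w1, but not w2 R w1.
Only Euclidean fails.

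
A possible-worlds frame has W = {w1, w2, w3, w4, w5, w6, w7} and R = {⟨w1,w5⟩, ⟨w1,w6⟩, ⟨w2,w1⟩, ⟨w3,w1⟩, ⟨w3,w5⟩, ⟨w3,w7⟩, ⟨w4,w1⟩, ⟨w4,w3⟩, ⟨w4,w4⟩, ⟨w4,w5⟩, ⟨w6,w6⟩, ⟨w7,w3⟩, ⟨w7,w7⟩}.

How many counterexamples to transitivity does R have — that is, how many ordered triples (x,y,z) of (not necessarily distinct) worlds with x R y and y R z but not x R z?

Enumerating: (w2,w1,w5), (w2,w1,w6), (w3,w1,w6), (w3,w7,w3), (w4,w1,w6), (w4,w3,w7), (w7,w3,w1), (w7,w3,w5).

8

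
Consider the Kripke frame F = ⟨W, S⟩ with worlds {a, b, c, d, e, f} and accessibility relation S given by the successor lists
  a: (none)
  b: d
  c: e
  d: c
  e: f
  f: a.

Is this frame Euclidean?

No

Euclidean: no — b S d and b S d, but not d S d.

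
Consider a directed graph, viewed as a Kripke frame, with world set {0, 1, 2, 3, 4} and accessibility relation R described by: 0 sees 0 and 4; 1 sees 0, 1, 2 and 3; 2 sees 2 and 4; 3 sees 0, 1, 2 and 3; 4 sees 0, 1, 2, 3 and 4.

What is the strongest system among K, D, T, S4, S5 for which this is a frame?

Serial (axiom D): yes — every world has a successor (e.g. 0 R 0).
Reflexive (axiom T): yes — every world is R-related to itself.
Transitive (axiom 4): no — 0 R 4 and 4 R 1, but not 0 R 1.
Euclidean (axiom 5): no — 1 R 0 and 1 R 2, but not 0 R 2.
So F validates K, D, T; S4 would additionally require R to be transitive. The strongest is T.

T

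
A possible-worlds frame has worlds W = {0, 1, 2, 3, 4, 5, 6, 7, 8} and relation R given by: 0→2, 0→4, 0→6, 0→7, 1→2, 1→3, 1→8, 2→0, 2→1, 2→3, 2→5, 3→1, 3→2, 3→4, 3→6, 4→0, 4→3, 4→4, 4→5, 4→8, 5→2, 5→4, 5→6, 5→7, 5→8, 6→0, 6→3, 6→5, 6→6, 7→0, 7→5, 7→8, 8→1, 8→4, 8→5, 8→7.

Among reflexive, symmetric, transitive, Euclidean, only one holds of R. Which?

Reflexive: no — 0 is not related to itself.
Symmetric: yes — every pair in R has its reverse in R.
Transitive: no — 0 R 2 and 2 R 1, but not 0 R 1.
Euclidean: no — 0 R 2 and 0 R 4, but not 2 R 4.
Only symmetric holds.

symmetric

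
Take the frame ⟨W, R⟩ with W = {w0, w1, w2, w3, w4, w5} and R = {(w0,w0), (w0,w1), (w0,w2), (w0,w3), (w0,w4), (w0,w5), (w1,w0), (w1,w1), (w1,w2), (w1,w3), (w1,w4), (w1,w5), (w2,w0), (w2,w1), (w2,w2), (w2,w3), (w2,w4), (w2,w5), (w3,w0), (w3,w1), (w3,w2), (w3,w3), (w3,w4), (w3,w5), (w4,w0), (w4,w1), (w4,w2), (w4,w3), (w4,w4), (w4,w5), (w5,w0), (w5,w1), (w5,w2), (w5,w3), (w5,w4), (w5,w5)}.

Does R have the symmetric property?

Symmetric: yes — every pair in R has its reverse in R.

Yes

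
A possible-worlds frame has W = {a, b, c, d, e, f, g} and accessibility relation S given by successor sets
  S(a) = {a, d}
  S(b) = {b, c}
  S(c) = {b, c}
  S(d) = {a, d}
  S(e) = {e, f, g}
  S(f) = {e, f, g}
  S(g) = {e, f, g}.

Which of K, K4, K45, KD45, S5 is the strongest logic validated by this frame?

Transitive (axiom 4): yes — every two-step S-path is closed by a direct edge.
Euclidean (axiom 5): yes — any two successors of a common world are S-related.
Serial (axiom D): yes — every world has a successor (e.g. a S a).
Reflexive (axiom T): yes — every world is S-related to itself.
So F validates K, K4, K45, KD45, S5. The strongest is S5.

S5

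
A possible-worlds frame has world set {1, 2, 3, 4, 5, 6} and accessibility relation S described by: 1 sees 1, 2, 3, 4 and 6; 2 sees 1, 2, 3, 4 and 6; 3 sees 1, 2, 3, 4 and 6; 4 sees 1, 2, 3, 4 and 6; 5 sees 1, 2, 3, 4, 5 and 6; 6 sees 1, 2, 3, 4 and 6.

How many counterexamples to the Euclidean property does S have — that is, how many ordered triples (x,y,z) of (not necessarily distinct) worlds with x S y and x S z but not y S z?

5

Enumerating: (5,1,5), (5,2,5), (5,3,5), (5,4,5), (5,6,5).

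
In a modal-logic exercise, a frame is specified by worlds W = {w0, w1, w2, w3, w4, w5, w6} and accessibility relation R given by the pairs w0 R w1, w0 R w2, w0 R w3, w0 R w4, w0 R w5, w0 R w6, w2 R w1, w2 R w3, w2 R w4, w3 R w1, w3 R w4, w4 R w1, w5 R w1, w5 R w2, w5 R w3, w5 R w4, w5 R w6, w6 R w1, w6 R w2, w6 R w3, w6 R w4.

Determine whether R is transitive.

Yes

Transitive: yes — every two-step R-path is closed by a direct edge.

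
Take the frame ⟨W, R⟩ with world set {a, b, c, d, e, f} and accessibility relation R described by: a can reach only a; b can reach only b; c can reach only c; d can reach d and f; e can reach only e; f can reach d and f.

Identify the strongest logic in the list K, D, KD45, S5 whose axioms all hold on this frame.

Serial (axiom D): yes — every world has a successor (e.g. a R a).
Euclidean (axiom 5): yes — any two successors of a common world are R-related.
Transitive (axiom 4): yes — every two-step R-path is closed by a direct edge.
Reflexive (axiom T): yes — every world is R-related to itself.
So F validates K, D, KD45, S5. The strongest is S5.

S5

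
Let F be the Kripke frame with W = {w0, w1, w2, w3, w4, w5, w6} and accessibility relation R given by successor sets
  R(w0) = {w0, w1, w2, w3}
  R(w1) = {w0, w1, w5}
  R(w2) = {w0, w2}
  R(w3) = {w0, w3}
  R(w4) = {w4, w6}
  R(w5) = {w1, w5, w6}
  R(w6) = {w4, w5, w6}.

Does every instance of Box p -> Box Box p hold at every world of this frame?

No

The schema 4 characterises exactly the transitive frames.
Transitive: no — w0 R w1 and w1 R w5, but not w0 R w5.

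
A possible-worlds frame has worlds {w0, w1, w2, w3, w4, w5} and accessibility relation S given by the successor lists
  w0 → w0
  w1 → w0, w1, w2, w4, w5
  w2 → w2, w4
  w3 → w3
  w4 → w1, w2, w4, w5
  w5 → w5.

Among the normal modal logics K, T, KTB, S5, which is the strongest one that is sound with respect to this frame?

Reflexive (axiom T): yes — every world is S-related to itself.
Symmetric (axiom B): no — w1 S w0 but not w0 S w1.
Euclidean (axiom 5): no — w1 S w0 and w1 S w2, but not w0 S w2.
So F validates K, T; KTB would additionally require S to be symmetric. The strongest is T.

T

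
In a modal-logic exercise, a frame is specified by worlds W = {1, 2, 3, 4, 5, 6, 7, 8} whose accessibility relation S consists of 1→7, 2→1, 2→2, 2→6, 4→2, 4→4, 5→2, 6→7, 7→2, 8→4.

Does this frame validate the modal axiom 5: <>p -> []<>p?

No

Axiom 5 corresponds to the accessibility relation being Euclidean.
Euclidean: no — 2 S 1 and 2 S 6, but not 1 S 6.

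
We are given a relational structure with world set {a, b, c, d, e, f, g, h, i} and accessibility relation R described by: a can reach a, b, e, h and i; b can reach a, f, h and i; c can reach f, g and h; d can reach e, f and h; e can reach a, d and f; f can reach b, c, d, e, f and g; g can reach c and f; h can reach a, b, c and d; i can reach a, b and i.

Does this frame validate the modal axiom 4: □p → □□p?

No

Axiom 4 corresponds to the accessibility relation being transitive.
Transitive: no — a R b and b R f, but not a R f.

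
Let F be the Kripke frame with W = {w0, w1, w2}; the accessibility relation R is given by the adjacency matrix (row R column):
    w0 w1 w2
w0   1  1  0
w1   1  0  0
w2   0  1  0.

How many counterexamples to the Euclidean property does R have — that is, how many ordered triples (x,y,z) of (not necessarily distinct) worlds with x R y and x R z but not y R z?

Enumerating: (w0,w1,w1), (w2,w1,w1).

2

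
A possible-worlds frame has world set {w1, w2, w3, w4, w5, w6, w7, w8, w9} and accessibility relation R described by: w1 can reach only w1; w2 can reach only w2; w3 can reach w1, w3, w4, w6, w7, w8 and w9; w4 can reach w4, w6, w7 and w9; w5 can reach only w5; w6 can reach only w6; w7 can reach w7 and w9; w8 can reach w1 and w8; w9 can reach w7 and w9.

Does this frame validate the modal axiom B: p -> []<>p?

No

Axiom B corresponds to the accessibility relation being symmetric.
Symmetric: no — w3 R w1 but not w1 R w3.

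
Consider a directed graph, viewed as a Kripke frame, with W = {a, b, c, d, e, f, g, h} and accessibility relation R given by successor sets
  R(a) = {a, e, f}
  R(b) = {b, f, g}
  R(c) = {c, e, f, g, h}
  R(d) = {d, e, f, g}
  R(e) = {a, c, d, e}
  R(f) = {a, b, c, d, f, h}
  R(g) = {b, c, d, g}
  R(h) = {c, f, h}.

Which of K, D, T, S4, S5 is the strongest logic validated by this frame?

T

Serial (axiom D): yes — every world has a successor (e.g. a R a).
Reflexive (axiom T): yes — every world is R-related to itself.
Transitive (axiom 4): no — a R e and e R c, but not a R c.
Euclidean (axiom 5): no — a R e and a R f, but not e R f.
So F validates K, D, T; S4 would additionally require R to be transitive. The strongest is T.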